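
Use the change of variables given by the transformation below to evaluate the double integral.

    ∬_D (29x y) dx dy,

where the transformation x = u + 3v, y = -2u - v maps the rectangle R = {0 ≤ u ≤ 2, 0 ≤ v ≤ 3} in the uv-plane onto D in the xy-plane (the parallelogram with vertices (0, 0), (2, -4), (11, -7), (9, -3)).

Compute the Jacobian determinant of (x, y) with respect to (u, v):

    ∂(x,y)/∂(u,v) = | 1  3 | = (1)(-1) - (3)(-2) = 5.
                   | -2  -1 |

Its absolute value is |J| = 5 (the area scaling factor).

Substituting x = u + 3v, y = -2u - v into the integrand,

    29x y → -58u^2 - 203u v - 87v^2,

so the integral becomes

    ∬_R (-58u^2 - 203u v - 87v^2) · |J| du dv = ∫_0^2 ∫_0^3 (-290u^2 - 1015u v - 435v^2) dv du.

Inner (v): -870u^2 - 9135u/2 - 3915.
Outer (u): -19285.

Therefore ∬_D (29x y) dx dy = -19285.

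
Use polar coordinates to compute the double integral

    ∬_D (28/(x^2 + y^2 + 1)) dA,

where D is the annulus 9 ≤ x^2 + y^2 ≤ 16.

The region D is 3 ≤ r ≤ 4, 0 ≤ θ ≤ 2π in polar coordinates, where x = r cos(θ), y = r sin(θ), and dA = r dr dθ.

Under the substitution, the integrand becomes 28/(r^2 + 1), so

    ∬_D (28/(x^2 + y^2 + 1)) dA = ∫_{0}^{2π} ∫_{3}^{4} (28/(r^2 + 1)) · r dr dθ.

Inner integral (in r): ∫_{3}^{4} (28/(r^2 + 1)) · r dr = log(168377826559400929/100000000000000).

Outer integral (in θ): ∫_{0}^{2π} (log(168377826559400929/100000000000000)) dθ = log((168377826559400929/100000000000000)^(2π)).

Therefore ∬_D (28/(x^2 + y^2 + 1)) dA = log((168377826559400929/100000000000000)^(2π)).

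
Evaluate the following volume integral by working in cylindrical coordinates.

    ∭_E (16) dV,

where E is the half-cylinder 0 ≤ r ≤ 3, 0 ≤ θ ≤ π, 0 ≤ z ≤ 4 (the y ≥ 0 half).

In cylindrical coordinates, x = r cos(θ), y = r sin(θ), z = z, and dV = r dr dθ dz.

The integrand becomes 16, so

    ∭_E (16) dV = ∫_{0}^{π} ∫_{0}^{3} ∫_{0}^{4} (16) · r dz dr dθ.

Inner (z): 64r.
Middle (r from 0 to 3): 288.
Outer (θ): 288π.

Therefore the triple integral equals 288π.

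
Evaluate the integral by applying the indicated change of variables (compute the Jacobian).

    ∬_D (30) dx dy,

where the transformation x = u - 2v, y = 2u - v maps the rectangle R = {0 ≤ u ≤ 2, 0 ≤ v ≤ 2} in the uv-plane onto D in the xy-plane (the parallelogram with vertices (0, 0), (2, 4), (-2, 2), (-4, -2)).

Compute the Jacobian determinant of (x, y) with respect to (u, v):

    ∂(x,y)/∂(u,v) = | 1  -2 | = (1)(-1) - (-2)(2) = 3.
                   | 2  -1 |

Its absolute value is |J| = 3 (the area scaling factor).

Substituting x = u - 2v, y = 2u - v into the integrand,

    30 → 30,

so the integral becomes

    ∬_R (30) · |J| du dv = ∫_0^2 ∫_0^2 (90) dv du.

Inner (v): 180.
Outer (u): 360.

Therefore ∬_D (30) dx dy = 360.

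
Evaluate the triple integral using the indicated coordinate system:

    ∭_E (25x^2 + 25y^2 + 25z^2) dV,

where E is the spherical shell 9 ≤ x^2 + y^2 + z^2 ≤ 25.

In spherical coordinates, x = ρ sin(φ) cos(θ), y = ρ sin(φ) sin(θ), z = ρ cos(φ), and dV = ρ^2 sin(φ) dρ dφ dθ.

The integrand becomes 25ρ^2, so

    ∭_E (25x^2 + 25y^2 + 25z^2) dV = ∫_{0}^{2π} ∫_{0}^{π} ∫_{3}^{5} (25ρ^2) · ρ^2 sin(φ) dρ dφ dθ.

Inner (ρ): 14410sin(φ).
Middle (φ): 28820.
Outer (θ): 57640π.

Therefore the triple integral equals 57640π.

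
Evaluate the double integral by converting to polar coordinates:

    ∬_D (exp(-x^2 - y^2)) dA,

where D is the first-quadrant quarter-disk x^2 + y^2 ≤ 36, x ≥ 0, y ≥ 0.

The region D is 0 ≤ r ≤ 6, 0 ≤ θ ≤ π/2 in polar coordinates, where x = r cos(θ), y = r sin(θ), and dA = r dr dθ.

Under the substitution, the integrand becomes exp(-r^2), so

    ∬_D (exp(-x^2 - y^2)) dA = ∫_{0}^{π/2} ∫_{0}^{6} (exp(-r^2)) · r dr dθ.

Inner integral (in r): ∫_{0}^{6} (exp(-r^2)) · r dr = -(1 - exp(36))exp(-36)/2.

Outer integral (in θ): ∫_{0}^{π/2} (-(1 - exp(36))exp(-36)/2) dθ = -π exp(-36)/4 + π/4.

Therefore ∬_D (exp(-x^2 - y^2)) dA = -π exp(-36)/4 + π/4.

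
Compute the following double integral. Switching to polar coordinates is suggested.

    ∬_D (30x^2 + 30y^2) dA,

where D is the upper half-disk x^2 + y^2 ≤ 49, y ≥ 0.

The region D is 0 ≤ r ≤ 7, 0 ≤ θ ≤ π in polar coordinates, where x = r cos(θ), y = r sin(θ), and dA = r dr dθ.

Under the substitution, the integrand becomes 30r^2, so

    ∬_D (30x^2 + 30y^2) dA = ∫_{0}^{π} ∫_{0}^{7} (30r^2) · r dr dθ.

Inner integral (in r): ∫_{0}^{7} (30r^2) · r dr = 36015/2.

Outer integral (in θ): ∫_{0}^{π} (36015/2) dθ = 36015π/2.

Therefore ∬_D (30x^2 + 30y^2) dA = 36015π/2.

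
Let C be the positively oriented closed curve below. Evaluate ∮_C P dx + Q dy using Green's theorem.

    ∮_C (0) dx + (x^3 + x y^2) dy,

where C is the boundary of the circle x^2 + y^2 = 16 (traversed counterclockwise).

Green's theorem converts the closed line integral into a double integral over the enclosed region D:

    ∮_C P dx + Q dy = ∬_D (∂Q/∂x - ∂P/∂y) dA.

Here P = 0, Q = x^3 + x y^2, so

    ∂Q/∂x = 3x^2 + y^2,    ∂P/∂y = 0,
    ∂Q/∂x - ∂P/∂y = 3x^2 + y^2.

D is the region x^2 + y^2 ≤ 16. Evaluating the double integral:

In polar coordinates (x = r cos θ, y = r sin θ, dA = r dr dθ) the integrand becomes r^2(cos(2θ) + 2), so

    ∬_D (3x^2 + y^2) dA = ∫_0^{2π} ∫_0^{4} (r^2(cos(2θ) + 2)) · r dr dθ.

Inner (r from 0 to 4): 64cos(2θ) + 128.
Outer (θ from 0 to 2π): 256π.

Therefore ∮_C P dx + Q dy = 256π.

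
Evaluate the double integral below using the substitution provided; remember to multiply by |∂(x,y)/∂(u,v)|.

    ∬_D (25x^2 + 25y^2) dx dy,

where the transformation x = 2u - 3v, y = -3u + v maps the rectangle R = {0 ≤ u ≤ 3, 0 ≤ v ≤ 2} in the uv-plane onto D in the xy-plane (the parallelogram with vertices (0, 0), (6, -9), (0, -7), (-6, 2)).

Compute the Jacobian determinant of (x, y) with respect to (u, v):

    ∂(x,y)/∂(u,v) = | 2  -3 | = (2)(1) - (-3)(-3) = -7.
                   | -3  1 |

Its absolute value is |J| = 7 (the area scaling factor).

Substituting x = 2u - 3v, y = -3u + v into the integrand,

    25x^2 + 25y^2 → 325u^2 - 450u v + 250v^2,

so the integral becomes

    ∬_R (325u^2 - 450u v + 250v^2) · |J| du dv = ∫_0^3 ∫_0^2 (2275u^2 - 3150u v + 1750v^2) dv du.

Inner (v): 4550u^2 - 6300u + 14000/3.
Outer (u): 26600.

Therefore ∬_D (25x^2 + 25y^2) dx dy = 26600.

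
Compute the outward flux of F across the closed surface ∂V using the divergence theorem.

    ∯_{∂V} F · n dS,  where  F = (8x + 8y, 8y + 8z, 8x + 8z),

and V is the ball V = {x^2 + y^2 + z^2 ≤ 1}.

By the divergence theorem,

    ∯_{∂V} F · n dS = ∭_V (∇ · F) dV.

Compute the divergence:
    ∇ · F = ∂F_x/∂x + ∂F_y/∂y + ∂F_z/∂z = 8 + 8 + 8 = 24.

In spherical coordinates, x = ρ sin(φ) cos(θ), y = ρ sin(φ) sin(θ), z = ρ cos(φ), dV = ρ^2 sin(φ) dρ dφ dθ, with 0 ≤ ρ ≤ 1, 0 ≤ φ ≤ π, 0 ≤ θ ≤ 2π.

The integrand, after substitution and multiplying by the volume element, becomes (24) · ρ^2 sin(φ), so

    ∭_V (∇·F) dV = ∫_0^{2π} ∫_0^{π} ∫_0^{1} (24) · ρ^2 sin(φ) dρ dφ dθ.

Inner (ρ from 0 to 1): 8sin(φ).
Middle (φ from 0 to π): 16.
Outer (θ from 0 to 2π): 32π.

Therefore ∯_{∂V} F · n dS = 32π.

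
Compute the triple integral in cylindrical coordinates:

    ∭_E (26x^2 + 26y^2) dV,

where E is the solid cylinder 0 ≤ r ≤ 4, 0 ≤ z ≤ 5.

In cylindrical coordinates, x = r cos(θ), y = r sin(θ), z = z, and dV = r dr dθ dz.

The integrand becomes 26r^2, so

    ∭_E (26x^2 + 26y^2) dV = ∫_{0}^{2π} ∫_{0}^{4} ∫_{0}^{5} (26r^2) · r dz dr dθ.

Inner (z): 130r^3.
Middle (r from 0 to 4): 8320.
Outer (θ): 16640π.

Therefore the triple integral equals 16640π.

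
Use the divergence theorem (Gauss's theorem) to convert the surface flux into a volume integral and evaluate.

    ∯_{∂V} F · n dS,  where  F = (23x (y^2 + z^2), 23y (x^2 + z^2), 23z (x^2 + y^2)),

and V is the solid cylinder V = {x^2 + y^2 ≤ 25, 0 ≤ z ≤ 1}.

By the divergence theorem,

    ∯_{∂V} F · n dS = ∭_V (∇ · F) dV.

Compute the divergence:
    ∇ · F = ∂F_x/∂x + ∂F_y/∂y + ∂F_z/∂z = 23y^2 + 23z^2 + 23x^2 + 23z^2 + 23x^2 + 23y^2 = 46x^2 + 46y^2 + 46z^2.

In cylindrical coordinates, x = r cos(θ), y = r sin(θ), z = z, dV = r dr dθ dz, with 0 ≤ r ≤ 5, 0 ≤ θ ≤ 2π, 0 ≤ z ≤ 1.

The integrand, after substitution and multiplying by the volume element, becomes (46r^2 + 46z^2) · r, so

    ∭_V (∇·F) dV = ∫_0^{2π} ∫_0^{5} ∫_0^{1} (46r^2 + 46z^2) · r dz dr dθ.

Inner (z from 0 to 1): 46r (r^2 + 1/3).
Middle (r from 0 to 5): 44275/6.
Outer (θ from 0 to 2π): 44275π/3.

Therefore ∯_{∂V} F · n dS = 44275π/3.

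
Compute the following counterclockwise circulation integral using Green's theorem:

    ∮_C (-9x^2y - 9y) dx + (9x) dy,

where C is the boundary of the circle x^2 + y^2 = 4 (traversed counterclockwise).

Green's theorem converts the closed line integral into a double integral over the enclosed region D:

    ∮_C P dx + Q dy = ∬_D (∂Q/∂x - ∂P/∂y) dA.

Here P = -9x^2y - 9y, Q = 9x, so

    ∂Q/∂x = 9,    ∂P/∂y = -9x^2 - 9,
    ∂Q/∂x - ∂P/∂y = 9x^2 + 18.

D is the region x^2 + y^2 ≤ 4. Evaluating the double integral:

In polar coordinates (x = r cos θ, y = r sin θ, dA = r dr dθ) the integrand becomes 9r^2cos(θ)^2 + 18, so

    ∬_D (9x^2 + 18) dA = ∫_0^{2π} ∫_0^{2} (9r^2cos(θ)^2 + 18) · r dr dθ.

Inner (r from 0 to 2): 36cos(θ)^2 + 36.
Outer (θ from 0 to 2π): 108π.

Therefore ∮_C P dx + Q dy = 108π.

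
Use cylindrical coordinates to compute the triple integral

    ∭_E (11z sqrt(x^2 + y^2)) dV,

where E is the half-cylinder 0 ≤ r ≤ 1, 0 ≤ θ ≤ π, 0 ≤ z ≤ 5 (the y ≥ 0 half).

In cylindrical coordinates, x = r cos(θ), y = r sin(θ), z = z, and dV = r dr dθ dz.

The integrand becomes 11r z, so

    ∭_E (11z sqrt(x^2 + y^2)) dV = ∫_{0}^{π} ∫_{0}^{1} ∫_{0}^{5} (11r z) · r dz dr dθ.

Inner (z): 275r^2/2.
Middle (r from 0 to 1): 275/6.
Outer (θ): 275π/6.

Therefore the triple integral equals 275π/6.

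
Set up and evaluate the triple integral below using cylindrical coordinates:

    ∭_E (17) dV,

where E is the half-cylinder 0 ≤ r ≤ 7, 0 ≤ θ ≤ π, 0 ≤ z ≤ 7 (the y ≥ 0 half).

In cylindrical coordinates, x = r cos(θ), y = r sin(θ), z = z, and dV = r dr dθ dz.

The integrand becomes 17, so

    ∭_E (17) dV = ∫_{0}^{π} ∫_{0}^{7} ∫_{0}^{7} (17) · r dz dr dθ.

Inner (z): 119r.
Middle (r from 0 to 7): 5831/2.
Outer (θ): 5831π/2.

Therefore the triple integral equals 5831π/2.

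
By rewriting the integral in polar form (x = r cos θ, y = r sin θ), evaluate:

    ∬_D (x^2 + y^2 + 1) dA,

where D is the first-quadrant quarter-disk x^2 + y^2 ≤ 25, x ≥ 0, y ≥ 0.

The region D is 0 ≤ r ≤ 5, 0 ≤ θ ≤ π/2 in polar coordinates, where x = r cos(θ), y = r sin(θ), and dA = r dr dθ.

Under the substitution, the integrand becomes r^2 + 1, so

    ∬_D (x^2 + y^2 + 1) dA = ∫_{0}^{π/2} ∫_{0}^{5} (r^2 + 1) · r dr dθ.

Inner integral (in r): ∫_{0}^{5} (r^2 + 1) · r dr = 675/4.

Outer integral (in θ): ∫_{0}^{π/2} (675/4) dθ = 675π/8.

Therefore ∬_D (x^2 + y^2 + 1) dA = 675π/8.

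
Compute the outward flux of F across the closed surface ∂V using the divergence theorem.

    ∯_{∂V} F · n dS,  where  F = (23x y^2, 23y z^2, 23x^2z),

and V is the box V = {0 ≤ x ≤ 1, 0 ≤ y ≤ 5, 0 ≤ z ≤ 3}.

By the divergence theorem,

    ∯_{∂V} F · n dS = ∭_V (∇ · F) dV.

Compute the divergence:
    ∇ · F = ∂F_x/∂x + ∂F_y/∂y + ∂F_z/∂z = 23y^2 + 23z^2 + 23x^2 = 23x^2 + 23y^2 + 23z^2.

V is a rectangular box, so dV = dx dy dz with 0 ≤ x ≤ 1, 0 ≤ y ≤ 5, 0 ≤ z ≤ 3.

Integrate (23x^2 + 23y^2 + 23z^2) over V as an iterated integral:

    ∭_V (∇·F) dV = ∫_0^{1} ∫_0^{5} ∫_0^{3} (23x^2 + 23y^2 + 23z^2) dz dy dx.

Inner (z from 0 to 3): 69x^2 + 69y^2 + 207.
Middle (y from 0 to 5): 345x^2 + 3910.
Outer (x from 0 to 1): 4025.

Therefore ∯_{∂V} F · n dS = 4025.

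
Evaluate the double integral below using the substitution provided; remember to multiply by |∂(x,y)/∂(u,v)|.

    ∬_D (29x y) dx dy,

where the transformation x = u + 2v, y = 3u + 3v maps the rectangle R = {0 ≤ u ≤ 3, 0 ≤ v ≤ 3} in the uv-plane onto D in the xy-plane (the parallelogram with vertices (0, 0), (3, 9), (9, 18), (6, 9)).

Compute the Jacobian determinant of (x, y) with respect to (u, v):

    ∂(x,y)/∂(u,v) = | 1  2 | = (1)(3) - (2)(3) = -3.
                   | 3  3 |

Its absolute value is |J| = 3 (the area scaling factor).

Substituting x = u + 2v, y = 3u + 3v into the integrand,

    29x y → 87u^2 + 261u v + 174v^2,

so the integral becomes

    ∬_R (87u^2 + 261u v + 174v^2) · |J| du dv = ∫_0^3 ∫_0^3 (261u^2 + 783u v + 522v^2) dv du.

Inner (v): 783u^2 + 7047u/2 + 4698.
Outer (u): 147987/4.

Therefore ∬_D (29x y) dx dy = 147987/4.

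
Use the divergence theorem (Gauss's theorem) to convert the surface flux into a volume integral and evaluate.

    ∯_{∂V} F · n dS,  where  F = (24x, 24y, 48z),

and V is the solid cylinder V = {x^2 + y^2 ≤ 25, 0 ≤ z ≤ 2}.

By the divergence theorem,

    ∯_{∂V} F · n dS = ∭_V (∇ · F) dV.

Compute the divergence:
    ∇ · F = ∂F_x/∂x + ∂F_y/∂y + ∂F_z/∂z = 24 + 24 + 48 = 96.

In cylindrical coordinates, x = r cos(θ), y = r sin(θ), z = z, dV = r dr dθ dz, with 0 ≤ r ≤ 5, 0 ≤ θ ≤ 2π, 0 ≤ z ≤ 2.

The integrand, after substitution and multiplying by the volume element, becomes (96) · r, so

    ∭_V (∇·F) dV = ∫_0^{2π} ∫_0^{5} ∫_0^{2} (96) · r dz dr dθ.

Inner (z from 0 to 2): 192r.
Middle (r from 0 to 5): 2400.
Outer (θ from 0 to 2π): 4800π.

Therefore ∯_{∂V} F · n dS = 4800π.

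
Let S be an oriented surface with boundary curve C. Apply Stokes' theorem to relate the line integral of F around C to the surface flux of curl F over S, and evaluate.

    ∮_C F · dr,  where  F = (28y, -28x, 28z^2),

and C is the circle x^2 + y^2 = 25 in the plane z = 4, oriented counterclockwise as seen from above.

Let S be the flat disk x^2 + y^2 ≤ 25 in the plane z = 4, with upward unit normal n̂ = ẑ. By Stokes' theorem,

    ∮_C F · dr = ∬_S (∇ × F) · n̂ dS = ∬_D (curl F)_z dA,

where D is the disk x^2 + y^2 ≤ 25.

Compute the curl of F = (28y, -28x, 28z^2):
    (∇ × F)_x = ∂F_z/∂y - ∂F_y/∂z = 0,
    (∇ × F)_y = ∂F_x/∂z - ∂F_z/∂x = 0,
    (∇ × F)_z = ∂F_y/∂x - ∂F_x/∂y = -56.

On z = 4, (curl F)_z = -56.

Convert to polar (x = r cos θ, y = r sin θ, dA = r dr dθ); the integrand becomes -56, so

    ∬_D (curl F)_z dA = ∫_0^{2π} ∫_0^{5} (-56) · r dr dθ.

Inner (r from 0 to 5): -700.
Outer (θ from 0 to 2π): -1400π.

Therefore ∮_C F · dr = -1400π.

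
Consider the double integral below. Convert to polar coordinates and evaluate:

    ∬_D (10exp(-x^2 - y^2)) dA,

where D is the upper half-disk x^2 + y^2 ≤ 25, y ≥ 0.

The region D is 0 ≤ r ≤ 5, 0 ≤ θ ≤ π in polar coordinates, where x = r cos(θ), y = r sin(θ), and dA = r dr dθ.

Under the substitution, the integrand becomes 10exp(-r^2), so

    ∬_D (10exp(-x^2 - y^2)) dA = ∫_{0}^{π} ∫_{0}^{5} (10exp(-r^2)) · r dr dθ.

Inner integral (in r): ∫_{0}^{5} (10exp(-r^2)) · r dr = 5 - 5exp(-25).

Outer integral (in θ): ∫_{0}^{π} (5 - 5exp(-25)) dθ = -5π exp(-25) + 5π.

Therefore ∬_D (10exp(-x^2 - y^2)) dA = -5π exp(-25) + 5π.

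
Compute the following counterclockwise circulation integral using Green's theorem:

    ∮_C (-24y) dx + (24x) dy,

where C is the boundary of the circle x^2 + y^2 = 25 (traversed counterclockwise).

Green's theorem converts the closed line integral into a double integral over the enclosed region D:

    ∮_C P dx + Q dy = ∬_D (∂Q/∂x - ∂P/∂y) dA.

Here P = -24y, Q = 24x, so

    ∂Q/∂x = 24,    ∂P/∂y = -24,
    ∂Q/∂x - ∂P/∂y = 48.

D is the region x^2 + y^2 ≤ 25. Evaluating the double integral:

In polar coordinates (x = r cos θ, y = r sin θ, dA = r dr dθ) the integrand becomes 48, so

    ∬_D (48) dA = ∫_0^{2π} ∫_0^{5} (48) · r dr dθ.

Inner (r from 0 to 5): 600.
Outer (θ from 0 to 2π): 1200π.

Therefore ∮_C P dx + Q dy = 1200π.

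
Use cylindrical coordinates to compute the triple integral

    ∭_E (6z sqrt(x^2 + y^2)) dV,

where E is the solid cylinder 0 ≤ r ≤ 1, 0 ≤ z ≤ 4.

In cylindrical coordinates, x = r cos(θ), y = r sin(θ), z = z, and dV = r dr dθ dz.

The integrand becomes 6r z, so

    ∭_E (6z sqrt(x^2 + y^2)) dV = ∫_{0}^{2π} ∫_{0}^{1} ∫_{0}^{4} (6r z) · r dz dr dθ.

Inner (z): 48r^2.
Middle (r from 0 to 1): 16.
Outer (θ): 32π.

Therefore the triple integral equals 32π.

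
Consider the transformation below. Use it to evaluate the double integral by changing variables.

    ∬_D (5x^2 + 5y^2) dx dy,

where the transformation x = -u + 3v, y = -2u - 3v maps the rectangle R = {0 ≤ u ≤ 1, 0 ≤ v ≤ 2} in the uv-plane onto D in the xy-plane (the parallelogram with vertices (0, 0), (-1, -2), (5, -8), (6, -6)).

Compute the Jacobian determinant of (x, y) with respect to (u, v):

    ∂(x,y)/∂(u,v) = | -1  3 | = (-1)(-3) - (3)(-2) = 9.
                   | -2  -3 |

Its absolute value is |J| = 9 (the area scaling factor).

Substituting x = -u + 3v, y = -2u - 3v into the integrand,

    5x^2 + 5y^2 → 25u^2 + 30u v + 90v^2,

so the integral becomes

    ∬_R (25u^2 + 30u v + 90v^2) · |J| du dv = ∫_0^1 ∫_0^2 (225u^2 + 270u v + 810v^2) dv du.

Inner (v): 450u^2 + 540u + 2160.
Outer (u): 2580.

Therefore ∬_D (5x^2 + 5y^2) dx dy = 2580.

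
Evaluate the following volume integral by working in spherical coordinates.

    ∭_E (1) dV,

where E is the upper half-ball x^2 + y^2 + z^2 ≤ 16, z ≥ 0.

In spherical coordinates, x = ρ sin(φ) cos(θ), y = ρ sin(φ) sin(θ), z = ρ cos(φ), and dV = ρ^2 sin(φ) dρ dφ dθ.

The integrand becomes 1, so

    ∭_E (1) dV = ∫_{0}^{2π} ∫_{0}^{π/2} ∫_{0}^{4} (1) · ρ^2 sin(φ) dρ dφ dθ.

Inner (ρ): 64sin(φ)/3.
Middle (φ): 64/3.
Outer (θ): 128π/3.

Therefore the triple integral equals 128π/3.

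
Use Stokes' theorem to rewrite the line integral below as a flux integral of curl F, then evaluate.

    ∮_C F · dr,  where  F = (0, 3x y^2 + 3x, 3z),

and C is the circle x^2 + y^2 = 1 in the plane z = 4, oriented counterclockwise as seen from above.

Let S be the flat disk x^2 + y^2 ≤ 1 in the plane z = 4, with upward unit normal n̂ = ẑ. By Stokes' theorem,

    ∮_C F · dr = ∬_S (∇ × F) · n̂ dS = ∬_D (curl F)_z dA,

where D is the disk x^2 + y^2 ≤ 1.

Compute the curl of F = (0, 3x y^2 + 3x, 3z):
    (∇ × F)_x = ∂F_z/∂y - ∂F_y/∂z = 0,
    (∇ × F)_y = ∂F_x/∂z - ∂F_z/∂x = 0,
    (∇ × F)_z = ∂F_y/∂x - ∂F_x/∂y = 3y^2 + 3.

On z = 4, (curl F)_z = 3y^2 + 3.

Convert to polar (x = r cos θ, y = r sin θ, dA = r dr dθ); the integrand becomes 3r^2sin(θ)^2 + 3, so

    ∬_D (curl F)_z dA = ∫_0^{2π} ∫_0^{1} (3r^2sin(θ)^2 + 3) · r dr dθ.

Inner (r from 0 to 1): 3sin(θ)^2/4 + 3/2.
Outer (θ from 0 to 2π): 15π/4.

Therefore ∮_C F · dr = 15π/4.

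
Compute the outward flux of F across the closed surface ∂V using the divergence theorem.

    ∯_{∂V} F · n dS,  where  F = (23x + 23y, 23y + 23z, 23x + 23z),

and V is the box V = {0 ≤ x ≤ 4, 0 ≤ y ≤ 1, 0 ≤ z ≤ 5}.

By the divergence theorem,

    ∯_{∂V} F · n dS = ∭_V (∇ · F) dV.

Compute the divergence:
    ∇ · F = ∂F_x/∂x + ∂F_y/∂y + ∂F_z/∂z = 23 + 23 + 23 = 69.

V is a rectangular box, so dV = dx dy dz with 0 ≤ x ≤ 4, 0 ≤ y ≤ 1, 0 ≤ z ≤ 5.

Integrate (69) over V as an iterated integral:

    ∭_V (∇·F) dV = ∫_0^{4} ∫_0^{1} ∫_0^{5} (69) dz dy dx.

Inner (z from 0 to 5): 345.
Middle (y from 0 to 1): 345.
Outer (x from 0 to 4): 1380.

Therefore ∯_{∂V} F · n dS = 1380.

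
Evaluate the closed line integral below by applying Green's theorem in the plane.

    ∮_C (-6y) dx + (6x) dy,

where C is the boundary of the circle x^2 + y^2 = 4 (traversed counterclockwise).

Green's theorem converts the closed line integral into a double integral over the enclosed region D:

    ∮_C P dx + Q dy = ∬_D (∂Q/∂x - ∂P/∂y) dA.

Here P = -6y, Q = 6x, so

    ∂Q/∂x = 6,    ∂P/∂y = -6,
    ∂Q/∂x - ∂P/∂y = 12.

D is the region x^2 + y^2 ≤ 4. Evaluating the double integral:

In polar coordinates (x = r cos θ, y = r sin θ, dA = r dr dθ) the integrand becomes 12, so

    ∬_D (12) dA = ∫_0^{2π} ∫_0^{2} (12) · r dr dθ.

Inner (r from 0 to 2): 24.
Outer (θ from 0 to 2π): 48π.

Therefore ∮_C P dx + Q dy = 48π.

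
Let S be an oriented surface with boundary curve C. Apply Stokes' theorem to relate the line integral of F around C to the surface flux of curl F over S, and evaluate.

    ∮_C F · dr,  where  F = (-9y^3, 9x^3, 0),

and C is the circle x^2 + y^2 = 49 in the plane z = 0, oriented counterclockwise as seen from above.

Let S be the flat disk x^2 + y^2 ≤ 49 in the plane z = 0, with upward unit normal n̂ = ẑ. By Stokes' theorem,

    ∮_C F · dr = ∬_S (∇ × F) · n̂ dS = ∬_D (curl F)_z dA,

where D is the disk x^2 + y^2 ≤ 49.

Compute the curl of F = (-9y^3, 9x^3, 0):
    (∇ × F)_x = ∂F_z/∂y - ∂F_y/∂z = 0,
    (∇ × F)_y = ∂F_x/∂z - ∂F_z/∂x = 0,
    (∇ × F)_z = ∂F_y/∂x - ∂F_x/∂y = 27x^2 + 27y^2.

On z = 0, (curl F)_z = 27x^2 + 27y^2.

Convert to polar (x = r cos θ, y = r sin θ, dA = r dr dθ); the integrand becomes 27r^2, so

    ∬_D (curl F)_z dA = ∫_0^{2π} ∫_0^{7} (27r^2) · r dr dθ.

Inner (r from 0 to 7): 64827/4.
Outer (θ from 0 to 2π): 64827π/2.

Therefore ∮_C F · dr = 64827π/2.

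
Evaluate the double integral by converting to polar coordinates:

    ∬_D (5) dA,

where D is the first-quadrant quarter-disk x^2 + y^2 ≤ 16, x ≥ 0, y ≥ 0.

The region D is 0 ≤ r ≤ 4, 0 ≤ θ ≤ π/2 in polar coordinates, where x = r cos(θ), y = r sin(θ), and dA = r dr dθ.

Under the substitution, the integrand becomes 5, so

    ∬_D (5) dA = ∫_{0}^{π/2} ∫_{0}^{4} (5) · r dr dθ.

Inner integral (in r): ∫_{0}^{4} (5) · r dr = 40.

Outer integral (in θ): ∫_{0}^{π/2} (40) dθ = 20π.

Therefore ∬_D (5) dA = 20π.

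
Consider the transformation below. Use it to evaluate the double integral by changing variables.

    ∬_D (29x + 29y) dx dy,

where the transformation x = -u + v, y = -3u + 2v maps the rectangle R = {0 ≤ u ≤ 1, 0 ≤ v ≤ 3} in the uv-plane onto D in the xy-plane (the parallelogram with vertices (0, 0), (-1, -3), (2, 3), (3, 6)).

Compute the Jacobian determinant of (x, y) with respect to (u, v):

    ∂(x,y)/∂(u,v) = | -1  1 | = (-1)(2) - (1)(-3) = 1.
                   | -3  2 |

Its absolute value is |J| = 1 (the area scaling factor).

Substituting x = -u + v, y = -3u + 2v into the integrand,

    29x + 29y → -116u + 87v,

so the integral becomes

    ∬_R (-116u + 87v) · |J| du dv = ∫_0^1 ∫_0^3 (-116u + 87v) dv du.

Inner (v): 783/2 - 348u.
Outer (u): 435/2.

Therefore ∬_D (29x + 29y) dx dy = 435/2.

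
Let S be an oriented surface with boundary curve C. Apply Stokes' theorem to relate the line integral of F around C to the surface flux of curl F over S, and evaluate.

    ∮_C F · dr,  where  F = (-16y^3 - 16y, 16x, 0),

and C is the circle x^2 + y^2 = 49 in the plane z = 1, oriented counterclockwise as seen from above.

Let S be the flat disk x^2 + y^2 ≤ 49 in the plane z = 1, with upward unit normal n̂ = ẑ. By Stokes' theorem,

    ∮_C F · dr = ∬_S (∇ × F) · n̂ dS = ∬_D (curl F)_z dA,

where D is the disk x^2 + y^2 ≤ 49.

Compute the curl of F = (-16y^3 - 16y, 16x, 0):
    (∇ × F)_x = ∂F_z/∂y - ∂F_y/∂z = 0,
    (∇ × F)_y = ∂F_x/∂z - ∂F_z/∂x = 0,
    (∇ × F)_z = ∂F_y/∂x - ∂F_x/∂y = 48y^2 + 32.

On z = 1, (curl F)_z = 48y^2 + 32.

Convert to polar (x = r cos θ, y = r sin θ, dA = r dr dθ); the integrand becomes 48r^2sin(θ)^2 + 32, so

    ∬_D (curl F)_z dA = ∫_0^{2π} ∫_0^{7} (48r^2sin(θ)^2 + 32) · r dr dθ.

Inner (r from 0 to 7): 28812sin(θ)^2 + 784.
Outer (θ from 0 to 2π): 30380π.

Therefore ∮_C F · dr = 30380π.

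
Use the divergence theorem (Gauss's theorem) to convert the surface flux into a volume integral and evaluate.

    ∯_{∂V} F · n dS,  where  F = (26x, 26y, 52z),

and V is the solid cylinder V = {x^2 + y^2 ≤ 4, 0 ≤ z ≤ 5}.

By the divergence theorem,

    ∯_{∂V} F · n dS = ∭_V (∇ · F) dV.

Compute the divergence:
    ∇ · F = ∂F_x/∂x + ∂F_y/∂y + ∂F_z/∂z = 26 + 26 + 52 = 104.

In cylindrical coordinates, x = r cos(θ), y = r sin(θ), z = z, dV = r dr dθ dz, with 0 ≤ r ≤ 2, 0 ≤ θ ≤ 2π, 0 ≤ z ≤ 5.

The integrand, after substitution and multiplying by the volume element, becomes (104) · r, so

    ∭_V (∇·F) dV = ∫_0^{2π} ∫_0^{2} ∫_0^{5} (104) · r dz dr dθ.

Inner (z from 0 to 5): 520r.
Middle (r from 0 to 2): 1040.
Outer (θ from 0 to 2π): 2080π.

Therefore ∯_{∂V} F · n dS = 2080π.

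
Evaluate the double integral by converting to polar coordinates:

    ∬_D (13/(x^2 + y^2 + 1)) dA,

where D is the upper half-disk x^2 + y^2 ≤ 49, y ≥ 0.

The region D is 0 ≤ r ≤ 7, 0 ≤ θ ≤ π in polar coordinates, where x = r cos(θ), y = r sin(θ), and dA = r dr dθ.

Under the substitution, the integrand becomes 13/(r^2 + 1), so

    ∬_D (13/(x^2 + y^2 + 1)) dA = ∫_{0}^{π} ∫_{0}^{7} (13/(r^2 + 1)) · r dr dθ.

Inner integral (in r): ∫_{0}^{7} (13/(r^2 + 1)) · r dr = 13log(50)/2.

Outer integral (in θ): ∫_{0}^{π} (13log(50)/2) dθ = 13π log(50)/2.

Therefore ∬_D (13/(x^2 + y^2 + 1)) dA = 13π log(50)/2.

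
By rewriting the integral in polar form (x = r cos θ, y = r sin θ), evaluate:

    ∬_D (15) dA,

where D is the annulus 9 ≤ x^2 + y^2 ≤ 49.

The region D is 3 ≤ r ≤ 7, 0 ≤ θ ≤ 2π in polar coordinates, where x = r cos(θ), y = r sin(θ), and dA = r dr dθ.

Under the substitution, the integrand becomes 15, so

    ∬_D (15) dA = ∫_{0}^{2π} ∫_{3}^{7} (15) · r dr dθ.

Inner integral (in r): ∫_{3}^{7} (15) · r dr = 300.

Outer integral (in θ): ∫_{0}^{2π} (300) dθ = 600π.

Therefore ∬_D (15) dA = 600π.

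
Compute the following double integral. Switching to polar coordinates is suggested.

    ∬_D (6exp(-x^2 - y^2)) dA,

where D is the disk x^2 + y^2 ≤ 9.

The region D is 0 ≤ r ≤ 3, 0 ≤ θ ≤ 2π in polar coordinates, where x = r cos(θ), y = r sin(θ), and dA = r dr dθ.

Under the substitution, the integrand becomes 6exp(-r^2), so

    ∬_D (6exp(-x^2 - y^2)) dA = ∫_{0}^{2π} ∫_{0}^{3} (6exp(-r^2)) · r dr dθ.

Inner integral (in r): ∫_{0}^{3} (6exp(-r^2)) · r dr = 3 - 3exp(-9).

Outer integral (in θ): ∫_{0}^{2π} (3 - 3exp(-9)) dθ = -6π exp(-9) + 6π.

Therefore ∬_D (6exp(-x^2 - y^2)) dA = -6π exp(-9) + 6π.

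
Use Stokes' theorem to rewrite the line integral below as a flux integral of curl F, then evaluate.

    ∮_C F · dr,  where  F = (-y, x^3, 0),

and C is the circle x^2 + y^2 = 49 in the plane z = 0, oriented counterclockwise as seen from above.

Let S be the flat disk x^2 + y^2 ≤ 49 in the plane z = 0, with upward unit normal n̂ = ẑ. By Stokes' theorem,

    ∮_C F · dr = ∬_S (∇ × F) · n̂ dS = ∬_D (curl F)_z dA,

where D is the disk x^2 + y^2 ≤ 49.

Compute the curl of F = (-y, x^3, 0):
    (∇ × F)_x = ∂F_z/∂y - ∂F_y/∂z = 0,
    (∇ × F)_y = ∂F_x/∂z - ∂F_z/∂x = 0,
    (∇ × F)_z = ∂F_y/∂x - ∂F_x/∂y = 3x^2 + 1.

On z = 0, (curl F)_z = 3x^2 + 1.

Convert to polar (x = r cos θ, y = r sin θ, dA = r dr dθ); the integrand becomes 3r^2cos(θ)^2 + 1, so

    ∬_D (curl F)_z dA = ∫_0^{2π} ∫_0^{7} (3r^2cos(θ)^2 + 1) · r dr dθ.

Inner (r from 0 to 7): 7203cos(θ)^2/4 + 49/2.
Outer (θ from 0 to 2π): 7399π/4.

Therefore ∮_C F · dr = 7399π/4.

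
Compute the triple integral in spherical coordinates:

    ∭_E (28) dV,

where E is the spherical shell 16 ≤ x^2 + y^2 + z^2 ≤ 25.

In spherical coordinates, x = ρ sin(φ) cos(θ), y = ρ sin(φ) sin(θ), z = ρ cos(φ), and dV = ρ^2 sin(φ) dρ dφ dθ.

The integrand becomes 28, so

    ∭_E (28) dV = ∫_{0}^{2π} ∫_{0}^{π} ∫_{4}^{5} (28) · ρ^2 sin(φ) dρ dφ dθ.

Inner (ρ): 1708sin(φ)/3.
Middle (φ): 3416/3.
Outer (θ): 6832π/3.

Therefore the triple integral equals 6832π/3.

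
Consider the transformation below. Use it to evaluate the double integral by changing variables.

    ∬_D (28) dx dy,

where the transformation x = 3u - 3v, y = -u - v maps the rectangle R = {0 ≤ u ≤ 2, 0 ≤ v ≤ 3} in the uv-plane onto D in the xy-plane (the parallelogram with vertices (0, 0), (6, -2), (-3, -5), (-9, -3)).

Compute the Jacobian determinant of (x, y) with respect to (u, v):

    ∂(x,y)/∂(u,v) = | 3  -3 | = (3)(-1) - (-3)(-1) = -6.
                   | -1  -1 |

Its absolute value is |J| = 6 (the area scaling factor).

Substituting x = 3u - 3v, y = -u - v into the integrand,

    28 → 28,

so the integral becomes

    ∬_R (28) · |J| du dv = ∫_0^2 ∫_0^3 (168) dv du.

Inner (v): 504.
Outer (u): 1008.

Therefore ∬_D (28) dx dy = 1008.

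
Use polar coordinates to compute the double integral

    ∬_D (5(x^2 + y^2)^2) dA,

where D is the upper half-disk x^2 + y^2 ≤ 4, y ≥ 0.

The region D is 0 ≤ r ≤ 2, 0 ≤ θ ≤ π in polar coordinates, where x = r cos(θ), y = r sin(θ), and dA = r dr dθ.

Under the substitution, the integrand becomes 5r^4, so

    ∬_D (5(x^2 + y^2)^2) dA = ∫_{0}^{π} ∫_{0}^{2} (5r^4) · r dr dθ.

Inner integral (in r): ∫_{0}^{2} (5r^4) · r dr = 160/3.

Outer integral (in θ): ∫_{0}^{π} (160/3) dθ = 160π/3.

Therefore ∬_D (5(x^2 + y^2)^2) dA = 160π/3.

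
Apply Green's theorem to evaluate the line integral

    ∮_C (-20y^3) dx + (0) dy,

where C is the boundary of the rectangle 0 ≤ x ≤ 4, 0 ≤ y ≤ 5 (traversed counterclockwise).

Green's theorem converts the closed line integral into a double integral over the enclosed region D:

    ∮_C P dx + Q dy = ∬_D (∂Q/∂x - ∂P/∂y) dA.

Here P = -20y^3, Q = 0, so

    ∂Q/∂x = 0,    ∂P/∂y = -60y^2,
    ∂Q/∂x - ∂P/∂y = 60y^2.

D is the region 0 ≤ x ≤ 4, 0 ≤ y ≤ 5. Evaluating the double integral:

    ∬_D (60y^2) dA = ∫_0^{4} ∫_0^{5} (60y^2) dy dx.

Inner (y from 0 to 5): 2500.
Outer (x from 0 to 4): 10000.

Therefore ∮_C P dx + Q dy = 10000.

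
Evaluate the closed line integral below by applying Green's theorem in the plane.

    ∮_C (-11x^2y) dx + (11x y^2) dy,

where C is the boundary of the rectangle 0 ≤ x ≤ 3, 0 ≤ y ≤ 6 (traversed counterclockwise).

Green's theorem converts the closed line integral into a double integral over the enclosed region D:

    ∮_C P dx + Q dy = ∬_D (∂Q/∂x - ∂P/∂y) dA.

Here P = -11x^2y, Q = 11x y^2, so

    ∂Q/∂x = 11y^2,    ∂P/∂y = -11x^2,
    ∂Q/∂x - ∂P/∂y = 11x^2 + 11y^2.

D is the region 0 ≤ x ≤ 3, 0 ≤ y ≤ 6. Evaluating the double integral:

    ∬_D (11x^2 + 11y^2) dA = ∫_0^{3} ∫_0^{6} (11x^2 + 11y^2) dy dx.

Inner (y from 0 to 6): 66x^2 + 792.
Outer (x from 0 to 3): 2970.

Therefore ∮_C P dx + Q dy = 2970.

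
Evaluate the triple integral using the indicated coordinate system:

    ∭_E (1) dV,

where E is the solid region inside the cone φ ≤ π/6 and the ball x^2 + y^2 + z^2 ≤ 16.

In spherical coordinates, x = ρ sin(φ) cos(θ), y = ρ sin(φ) sin(θ), z = ρ cos(φ), and dV = ρ^2 sin(φ) dρ dφ dθ.

The integrand becomes 1, so

    ∭_E (1) dV = ∫_{0}^{2π} ∫_{0}^{π/6} ∫_{0}^{4} (1) · ρ^2 sin(φ) dρ dφ dθ.

Inner (ρ): 64sin(φ)/3.
Middle (φ): 64/3 - 32sqrt(3)/3.
Outer (θ): 64π (2 - sqrt(3))/3.

Therefore the triple integral equals 64π (2 - sqrt(3))/3.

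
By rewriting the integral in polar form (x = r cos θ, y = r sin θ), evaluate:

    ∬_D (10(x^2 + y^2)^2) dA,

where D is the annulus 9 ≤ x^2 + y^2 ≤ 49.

The region D is 3 ≤ r ≤ 7, 0 ≤ θ ≤ 2π in polar coordinates, where x = r cos(θ), y = r sin(θ), and dA = r dr dθ.

Under the substitution, the integrand becomes 10r^4, so

    ∬_D (10(x^2 + y^2)^2) dA = ∫_{0}^{2π} ∫_{3}^{7} (10r^4) · r dr dθ.

Inner integral (in r): ∫_{3}^{7} (10r^4) · r dr = 584600/3.

Outer integral (in θ): ∫_{0}^{2π} (584600/3) dθ = 1169200π/3.

Therefore ∬_D (10(x^2 + y^2)^2) dA = 1169200π/3.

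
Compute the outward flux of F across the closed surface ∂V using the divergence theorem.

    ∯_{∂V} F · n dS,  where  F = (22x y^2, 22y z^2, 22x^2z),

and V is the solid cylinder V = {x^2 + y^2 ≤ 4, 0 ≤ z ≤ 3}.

By the divergence theorem,

    ∯_{∂V} F · n dS = ∭_V (∇ · F) dV.

Compute the divergence:
    ∇ · F = ∂F_x/∂x + ∂F_y/∂y + ∂F_z/∂z = 22y^2 + 22z^2 + 22x^2 = 22x^2 + 22y^2 + 22z^2.

In cylindrical coordinates, x = r cos(θ), y = r sin(θ), z = z, dV = r dr dθ dz, with 0 ≤ r ≤ 2, 0 ≤ θ ≤ 2π, 0 ≤ z ≤ 3.

The integrand, after substitution and multiplying by the volume element, becomes (22r^2 + 22z^2) · r, so

    ∭_V (∇·F) dV = ∫_0^{2π} ∫_0^{2} ∫_0^{3} (22r^2 + 22z^2) · r dz dr dθ.

Inner (z from 0 to 3): 66r (r^2 + 3).
Middle (r from 0 to 2): 660.
Outer (θ from 0 to 2π): 1320π.

Therefore ∯_{∂V} F · n dS = 1320π.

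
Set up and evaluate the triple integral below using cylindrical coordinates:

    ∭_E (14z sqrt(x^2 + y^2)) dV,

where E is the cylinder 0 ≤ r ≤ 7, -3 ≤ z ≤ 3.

In cylindrical coordinates, x = r cos(θ), y = r sin(θ), z = z, and dV = r dr dθ dz.

The integrand becomes 14r z, so

    ∭_E (14z sqrt(x^2 + y^2)) dV = ∫_{0}^{2π} ∫_{0}^{7} ∫_{-3}^{3} (14r z) · r dz dr dθ.

Inner (z): 0.
Middle (r from 0 to 7): 0.
Outer (θ): 0.

Therefore the triple integral equals 0.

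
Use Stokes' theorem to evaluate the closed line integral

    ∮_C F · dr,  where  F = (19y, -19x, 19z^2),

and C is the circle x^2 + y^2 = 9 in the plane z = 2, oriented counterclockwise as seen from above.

Let S be the flat disk x^2 + y^2 ≤ 9 in the plane z = 2, with upward unit normal n̂ = ẑ. By Stokes' theorem,

    ∮_C F · dr = ∬_S (∇ × F) · n̂ dS = ∬_D (curl F)_z dA,

where D is the disk x^2 + y^2 ≤ 9.

Compute the curl of F = (19y, -19x, 19z^2):
    (∇ × F)_x = ∂F_z/∂y - ∂F_y/∂z = 0,
    (∇ × F)_y = ∂F_x/∂z - ∂F_z/∂x = 0,
    (∇ × F)_z = ∂F_y/∂x - ∂F_x/∂y = -38.

On z = 2, (curl F)_z = -38.

Convert to polar (x = r cos θ, y = r sin θ, dA = r dr dθ); the integrand becomes -38, so

    ∬_D (curl F)_z dA = ∫_0^{2π} ∫_0^{3} (-38) · r dr dθ.

Inner (r from 0 to 3): -171.
Outer (θ from 0 to 2π): -342π.

Therefore ∮_C F · dr = -342π.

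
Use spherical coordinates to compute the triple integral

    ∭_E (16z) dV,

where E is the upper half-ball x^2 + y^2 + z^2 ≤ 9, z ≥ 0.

In spherical coordinates, x = ρ sin(φ) cos(θ), y = ρ sin(φ) sin(θ), z = ρ cos(φ), and dV = ρ^2 sin(φ) dρ dφ dθ.

The integrand becomes 16ρ cos(φ), so

    ∭_E (16z) dV = ∫_{0}^{2π} ∫_{0}^{π/2} ∫_{0}^{3} (16ρ cos(φ)) · ρ^2 sin(φ) dρ dφ dθ.

Inner (ρ): 162sin(2φ).
Middle (φ): 162.
Outer (θ): 324π.

Therefore the triple integral equals 324π.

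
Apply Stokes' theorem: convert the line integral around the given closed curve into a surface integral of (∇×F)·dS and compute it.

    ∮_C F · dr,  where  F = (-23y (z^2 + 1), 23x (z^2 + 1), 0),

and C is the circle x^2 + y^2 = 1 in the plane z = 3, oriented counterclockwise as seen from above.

Let S be the flat disk x^2 + y^2 ≤ 1 in the plane z = 3, with upward unit normal n̂ = ẑ. By Stokes' theorem,

    ∮_C F · dr = ∬_S (∇ × F) · n̂ dS = ∬_D (curl F)_z dA,

where D is the disk x^2 + y^2 ≤ 1.

Compute the curl of F = (-23y (z^2 + 1), 23x (z^2 + 1), 0):
    (∇ × F)_x = ∂F_z/∂y - ∂F_y/∂z = -46x z,
    (∇ × F)_y = ∂F_x/∂z - ∂F_z/∂x = -46y z,
    (∇ × F)_z = ∂F_y/∂x - ∂F_x/∂y = 46z^2 + 46.

On z = 3, (curl F)_z = 460.

Convert to polar (x = r cos θ, y = r sin θ, dA = r dr dθ); the integrand becomes 460, so

    ∬_D (curl F)_z dA = ∫_0^{2π} ∫_0^{1} (460) · r dr dθ.

Inner (r from 0 to 1): 230.
Outer (θ from 0 to 2π): 460π.

Therefore ∮_C F · dr = 460π.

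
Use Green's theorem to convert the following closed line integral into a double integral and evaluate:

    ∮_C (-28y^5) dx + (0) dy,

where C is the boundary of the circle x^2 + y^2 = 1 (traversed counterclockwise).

Green's theorem converts the closed line integral into a double integral over the enclosed region D:

    ∮_C P dx + Q dy = ∬_D (∂Q/∂x - ∂P/∂y) dA.

Here P = -28y^5, Q = 0, so

    ∂Q/∂x = 0,    ∂P/∂y = -140y^4,
    ∂Q/∂x - ∂P/∂y = 140y^4.

D is the region x^2 + y^2 ≤ 1. Evaluating the double integral:

In polar coordinates (x = r cos θ, y = r sin θ, dA = r dr dθ) the integrand becomes 140r^4sin(θ)^4, so

    ∬_D (140y^4) dA = ∫_0^{2π} ∫_0^{1} (140r^4sin(θ)^4) · r dr dθ.

Inner (r from 0 to 1): 70sin(θ)^4/3.
Outer (θ from 0 to 2π): 35π/2.

Therefore ∮_C P dx + Q dy = 35π/2.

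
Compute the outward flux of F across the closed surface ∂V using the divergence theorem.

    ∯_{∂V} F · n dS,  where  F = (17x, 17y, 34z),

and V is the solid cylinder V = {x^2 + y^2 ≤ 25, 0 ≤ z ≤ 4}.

By the divergence theorem,

    ∯_{∂V} F · n dS = ∭_V (∇ · F) dV.

Compute the divergence:
    ∇ · F = ∂F_x/∂x + ∂F_y/∂y + ∂F_z/∂z = 17 + 17 + 34 = 68.

In cylindrical coordinates, x = r cos(θ), y = r sin(θ), z = z, dV = r dr dθ dz, with 0 ≤ r ≤ 5, 0 ≤ θ ≤ 2π, 0 ≤ z ≤ 4.

The integrand, after substitution and multiplying by the volume element, becomes (68) · r, so

    ∭_V (∇·F) dV = ∫_0^{2π} ∫_0^{5} ∫_0^{4} (68) · r dz dr dθ.

Inner (z from 0 to 4): 272r.
Middle (r from 0 to 5): 3400.
Outer (θ from 0 to 2π): 6800π.

Therefore ∯_{∂V} F · n dS = 6800π.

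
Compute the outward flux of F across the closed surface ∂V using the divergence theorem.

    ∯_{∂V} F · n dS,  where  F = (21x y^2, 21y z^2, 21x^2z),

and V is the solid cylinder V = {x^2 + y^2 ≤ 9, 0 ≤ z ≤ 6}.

By the divergence theorem,

    ∯_{∂V} F · n dS = ∭_V (∇ · F) dV.

Compute the divergence:
    ∇ · F = ∂F_x/∂x + ∂F_y/∂y + ∂F_z/∂z = 21y^2 + 21z^2 + 21x^2 = 21x^2 + 21y^2 + 21z^2.

In cylindrical coordinates, x = r cos(θ), y = r sin(θ), z = z, dV = r dr dθ dz, with 0 ≤ r ≤ 3, 0 ≤ θ ≤ 2π, 0 ≤ z ≤ 6.

The integrand, after substitution and multiplying by the volume element, becomes (21r^2 + 21z^2) · r, so

    ∭_V (∇·F) dV = ∫_0^{2π} ∫_0^{3} ∫_0^{6} (21r^2 + 21z^2) · r dz dr dθ.

Inner (z from 0 to 6): 126r (r^2 + 12).
Middle (r from 0 to 3): 18711/2.
Outer (θ from 0 to 2π): 18711π.

Therefore ∯_{∂V} F · n dS = 18711π.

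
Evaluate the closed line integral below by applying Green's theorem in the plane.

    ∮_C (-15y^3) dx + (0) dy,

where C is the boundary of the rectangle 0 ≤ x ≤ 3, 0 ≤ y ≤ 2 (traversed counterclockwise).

Green's theorem converts the closed line integral into a double integral over the enclosed region D:

    ∮_C P dx + Q dy = ∬_D (∂Q/∂x - ∂P/∂y) dA.

Here P = -15y^3, Q = 0, so

    ∂Q/∂x = 0,    ∂P/∂y = -45y^2,
    ∂Q/∂x - ∂P/∂y = 45y^2.

D is the region 0 ≤ x ≤ 3, 0 ≤ y ≤ 2. Evaluating the double integral:

    ∬_D (45y^2) dA = ∫_0^{3} ∫_0^{2} (45y^2) dy dx.

Inner (y from 0 to 2): 120.
Outer (x from 0 to 3): 360.

Therefore ∮_C P dx + Q dy = 360.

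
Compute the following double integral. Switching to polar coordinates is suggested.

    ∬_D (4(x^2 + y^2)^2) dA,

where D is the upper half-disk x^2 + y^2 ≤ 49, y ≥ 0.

The region D is 0 ≤ r ≤ 7, 0 ≤ θ ≤ π in polar coordinates, where x = r cos(θ), y = r sin(θ), and dA = r dr dθ.

Under the substitution, the integrand becomes 4r^4, so

    ∬_D (4(x^2 + y^2)^2) dA = ∫_{0}^{π} ∫_{0}^{7} (4r^4) · r dr dθ.

Inner integral (in r): ∫_{0}^{7} (4r^4) · r dr = 235298/3.

Outer integral (in θ): ∫_{0}^{π} (235298/3) dθ = 235298π/3.

Therefore ∬_D (4(x^2 + y^2)^2) dA = 235298π/3.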